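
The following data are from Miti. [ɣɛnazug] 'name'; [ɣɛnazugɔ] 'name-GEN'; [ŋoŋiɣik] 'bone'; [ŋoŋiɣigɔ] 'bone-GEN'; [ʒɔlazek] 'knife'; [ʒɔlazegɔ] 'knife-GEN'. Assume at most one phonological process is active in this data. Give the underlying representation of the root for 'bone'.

In [ŋoŋiɣik] and [ŋoŋiɣigɔ] the final segment of 'bone' alternates: [k] ~ [g].
Compare 'name', with invariant [g] in [ɣɛnazug] and [ɣɛnazugɔ]: an analysis with underlying /g/ and a rule producing [k] in isolation would wrongly predict alternation here too.
The underlying segment must be /k/; voiceless stops become voiced between vowels, yielding [g] there.
So 'bone' = /ŋoŋiɣik/.

/ŋoŋiɣik/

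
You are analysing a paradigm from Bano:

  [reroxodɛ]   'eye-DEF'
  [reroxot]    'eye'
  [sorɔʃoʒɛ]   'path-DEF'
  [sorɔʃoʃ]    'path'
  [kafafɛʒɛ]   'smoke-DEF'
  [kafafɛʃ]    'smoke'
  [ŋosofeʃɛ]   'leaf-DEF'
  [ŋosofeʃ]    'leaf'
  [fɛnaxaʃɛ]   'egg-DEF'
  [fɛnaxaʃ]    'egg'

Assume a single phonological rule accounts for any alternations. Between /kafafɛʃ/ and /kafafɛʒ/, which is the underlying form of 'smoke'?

'smoke' shows [ʒ] ~ [ʃ] at the end of the stem ([kafafɛʒɛ] vs [kafafɛʃ]).
The stem 'leaf' ([ŋosofeʃɛ], [ŋosofeʃ]) shows [ʃ] unchanged in both environments, so [ʃ] cannot be basic with [ʒ] derived before the DEF suffix.
The alternation reflects word-final obstruent devoicing: voiced obstruents become voiceless word-finally. /ʒ/ is underlying.

/kafafɛʒ/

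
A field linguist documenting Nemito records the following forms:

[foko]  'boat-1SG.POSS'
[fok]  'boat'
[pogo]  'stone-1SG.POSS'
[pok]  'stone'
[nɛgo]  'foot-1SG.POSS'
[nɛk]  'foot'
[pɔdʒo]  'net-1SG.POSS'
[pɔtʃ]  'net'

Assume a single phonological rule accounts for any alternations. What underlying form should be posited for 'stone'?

In [pogo] and [pok] the final segment of 'stone' alternates: [g] ~ [k].
But 'boat' keeps [k] in both environments ([foko], [fok]), so there is no rule changing /k/ to [g] before the 1SG.POSS suffix.
So /g/ is underlying, and a rule of word-final obstruent devoicing — voiced obstruents become voiceless word-finally — gives [k].

/pog/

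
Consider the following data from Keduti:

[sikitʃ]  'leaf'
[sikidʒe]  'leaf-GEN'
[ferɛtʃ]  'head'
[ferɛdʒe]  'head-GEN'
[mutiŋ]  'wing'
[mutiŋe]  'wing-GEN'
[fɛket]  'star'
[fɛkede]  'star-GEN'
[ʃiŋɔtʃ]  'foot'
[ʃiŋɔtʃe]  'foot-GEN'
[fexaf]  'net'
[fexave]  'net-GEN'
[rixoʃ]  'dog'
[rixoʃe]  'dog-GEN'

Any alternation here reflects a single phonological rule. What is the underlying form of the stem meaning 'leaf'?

The stem for 'leaf' ends in [tʃ] in [sikitʃ] but [dʒ] in [sikidʒe].
If /tʃ/ were underlying and a rule turned it into [dʒ] before the GEN suffix, 'foot' would also alternate; but it has [tʃ] in both [ʃiŋɔtʃ] and [ʃiŋɔtʃe].
Therefore /dʒ/ is basic and [tʃ] is derived by word-final obstruent devoicing (voiced obstruents become voiceless word-finally).
The underlying form of 'leaf' is therefore /sikidʒ/.

/sikidʒ/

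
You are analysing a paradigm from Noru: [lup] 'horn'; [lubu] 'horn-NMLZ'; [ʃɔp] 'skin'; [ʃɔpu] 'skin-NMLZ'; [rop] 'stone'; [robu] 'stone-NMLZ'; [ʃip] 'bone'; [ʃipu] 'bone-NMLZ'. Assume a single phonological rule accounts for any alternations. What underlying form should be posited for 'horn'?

/lub/

The root 'horn' surfaces as [lup] and [lubu], with a stem-final [p] ~ [b] alternation.
If /p/ were underlying and a rule turned it into [b] before the NMLZ suffix, 'skin' would also alternate; but it has [p] in both [ʃɔp] and [ʃɔpu].
So /b/ is underlying, and a rule of word-final obstruent devoicing — voiced obstruents become voiceless word-finally — gives [p].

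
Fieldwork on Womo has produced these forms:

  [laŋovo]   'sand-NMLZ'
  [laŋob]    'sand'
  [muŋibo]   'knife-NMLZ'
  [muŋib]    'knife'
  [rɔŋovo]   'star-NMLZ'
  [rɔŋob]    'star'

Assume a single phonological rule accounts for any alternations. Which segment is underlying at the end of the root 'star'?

The stem for 'star' ends in [v] in [rɔŋovo] but [b] in [rɔŋob].
Compare 'knife', with invariant [b] in [muŋibo] and [muŋib]: an analysis with underlying /b/ and a rule producing [v] before the NMLZ suffix would wrongly predict alternation here too.
So /v/ is underlying, and a rule of word-final hardening — voiced fricatives become stops word-finally — gives [b].

/v/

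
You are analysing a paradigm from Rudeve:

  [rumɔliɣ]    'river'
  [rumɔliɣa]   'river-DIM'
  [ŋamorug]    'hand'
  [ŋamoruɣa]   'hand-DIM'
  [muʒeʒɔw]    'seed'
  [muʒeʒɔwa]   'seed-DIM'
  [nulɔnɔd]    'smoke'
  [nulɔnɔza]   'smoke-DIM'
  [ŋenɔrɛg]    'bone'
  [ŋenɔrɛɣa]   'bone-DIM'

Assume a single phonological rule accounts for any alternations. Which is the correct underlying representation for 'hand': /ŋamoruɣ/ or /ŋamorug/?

In [ŋamorug] and [ŋamoruɣa] the final segment of 'hand' alternates: [g] ~ [ɣ].
But 'river' keeps [ɣ] in both environments ([rumɔliɣ], [rumɔliɣa]), so there is no rule changing /ɣ/ to [g] in isolation.
Therefore /g/ is basic and [ɣ] is derived by intervocalic spirantization (voiced stops become fricatives between vowels).

/ŋamorug/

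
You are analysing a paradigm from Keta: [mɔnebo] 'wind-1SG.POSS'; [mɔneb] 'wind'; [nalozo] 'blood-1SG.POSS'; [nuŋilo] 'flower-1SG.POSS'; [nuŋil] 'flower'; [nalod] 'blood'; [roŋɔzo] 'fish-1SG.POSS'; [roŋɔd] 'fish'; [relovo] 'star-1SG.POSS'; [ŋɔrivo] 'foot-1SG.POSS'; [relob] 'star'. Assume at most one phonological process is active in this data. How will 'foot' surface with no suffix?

The stem for 'star' ends in [v] in [relovo] but [b] in [relob].
The stem 'wind' ([mɔnebo], [mɔneb]) shows [b] unchanged in both environments, so [b] cannot be basic with [v] derived before the 1SG.POSS suffix.
Therefore /v/ is basic and [b] is derived by word-final hardening (voiced fricatives become stops word-finally).
From [ŋɔrivo] the stem 'foot' is /ŋɔriv/; word-finally this yields [ŋɔrib].

[ŋɔrib]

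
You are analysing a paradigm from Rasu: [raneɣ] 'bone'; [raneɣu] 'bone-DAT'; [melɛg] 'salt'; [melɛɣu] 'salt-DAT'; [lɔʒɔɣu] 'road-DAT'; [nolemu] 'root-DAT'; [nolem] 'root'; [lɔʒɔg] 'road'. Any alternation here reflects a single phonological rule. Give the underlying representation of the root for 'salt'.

/melɛg/

'salt' shows [ɣ] ~ [g] at the end of the stem ([melɛɣu] vs [melɛg]).
The stem 'bone' ([raneɣu], [raneɣ]) shows [ɣ] unchanged in both environments, so [ɣ] cannot be basic with [g] derived in isolation.
Therefore /g/ is basic and [ɣ] is derived by intervocalic spirantization (voiced stops become fricatives between vowels).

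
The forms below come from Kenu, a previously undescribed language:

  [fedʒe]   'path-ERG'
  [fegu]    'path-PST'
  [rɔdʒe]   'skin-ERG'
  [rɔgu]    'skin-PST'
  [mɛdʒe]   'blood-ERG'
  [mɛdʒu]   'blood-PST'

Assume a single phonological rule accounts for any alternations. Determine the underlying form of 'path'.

The root 'path' surfaces as [fedʒe] and [fegu], with a stem-final [dʒ] ~ [g] alternation.
The stem 'blood' ([mɛdʒe], [mɛdʒu]) shows [dʒ] unchanged in both environments, so [dʒ] cannot be basic with [g] derived before the PST suffix.
Therefore /g/ is basic and [dʒ] is derived by palatalization before a front vowel (/g/ becomes palato-alveolar [dʒ] before a front vowel).
The underlying form of 'path' is therefore /feg/.

/feg/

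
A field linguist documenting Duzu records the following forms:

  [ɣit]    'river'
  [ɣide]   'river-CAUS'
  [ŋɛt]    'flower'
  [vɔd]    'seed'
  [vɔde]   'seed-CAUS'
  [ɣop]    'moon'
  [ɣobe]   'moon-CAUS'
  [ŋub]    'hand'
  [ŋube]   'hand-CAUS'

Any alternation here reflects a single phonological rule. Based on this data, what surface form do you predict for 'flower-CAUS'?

The stem for 'river' ends in [t] in [ɣit] but [d] in [ɣide].
But 'seed' keeps [d] in both environments ([vɔd], [vɔde]), so there is no rule changing /d/ to [t] in isolation.
Therefore /t/ is basic and [d] is derived by intervocalic voicing (voiceless stops become voiced between vowels).
From [ŋɛt] the stem 'flower' is /ŋɛt/; between vowels this yields [ŋɛde].

[ŋɛde]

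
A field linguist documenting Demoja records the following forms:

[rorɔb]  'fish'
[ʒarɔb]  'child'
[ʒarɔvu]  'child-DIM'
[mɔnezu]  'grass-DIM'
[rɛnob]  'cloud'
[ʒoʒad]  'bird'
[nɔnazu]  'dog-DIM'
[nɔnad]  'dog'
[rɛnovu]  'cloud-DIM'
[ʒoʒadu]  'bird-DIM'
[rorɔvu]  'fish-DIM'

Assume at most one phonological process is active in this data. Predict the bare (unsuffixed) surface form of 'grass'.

The root 'dog' surfaces as [nɔnazu] and [nɔnad], with a stem-final [z] ~ [d] alternation.
The stem 'bird' ([ʒoʒadu], [ʒoʒad]) shows [d] unchanged in both environments, so [d] cannot be basic with [z] derived before the DIM suffix.
So /z/ is underlying, and a rule of word-final hardening — voiced fricatives become stops word-finally — gives [d].
From [mɔnezu] the stem 'grass' is /mɔnez/; word-finally this yields [mɔned].

[mɔned]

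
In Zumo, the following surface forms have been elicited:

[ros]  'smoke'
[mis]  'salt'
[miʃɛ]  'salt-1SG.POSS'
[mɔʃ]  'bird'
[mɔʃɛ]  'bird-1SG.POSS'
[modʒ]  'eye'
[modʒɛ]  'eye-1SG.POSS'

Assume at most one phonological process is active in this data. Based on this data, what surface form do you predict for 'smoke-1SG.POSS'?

[roʃɛ]

'salt' shows [s] ~ [ʃ] at the end of the stem ([mis] vs [miʃɛ]).
The stem 'bird' ([mɔʃ], [mɔʃɛ]) shows [ʃ] unchanged in both environments, so [ʃ] cannot be basic with [s] derived in isolation.
The alternation reflects palatalization before a front vowel: /s/ becomes palato-alveolar [ʃ] before a front vowel. /s/ is underlying.
The one attested form of 'smoke', [ros], shows underlying /ros/. Applying the same rule before a front vowel gives [roʃɛ].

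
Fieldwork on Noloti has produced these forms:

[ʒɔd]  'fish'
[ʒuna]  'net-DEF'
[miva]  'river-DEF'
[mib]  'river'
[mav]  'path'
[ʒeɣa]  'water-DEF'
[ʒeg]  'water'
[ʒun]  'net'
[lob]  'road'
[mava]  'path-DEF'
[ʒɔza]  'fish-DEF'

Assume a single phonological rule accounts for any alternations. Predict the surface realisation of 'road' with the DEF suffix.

The root 'river' surfaces as [miva] and [mib], with a stem-final [v] ~ [b] alternation.
The stem 'path' ([mava], [mav]) shows [v] unchanged in both environments, so [v] cannot be basic with [b] derived in isolation.
The alternation reflects intervocalic spirantization: voiced stops become fricatives between vowels. /b/ is underlying.
The one attested form of 'road', [lob], shows underlying /lob/. Applying the same rule between vowels gives [lova].

[lova]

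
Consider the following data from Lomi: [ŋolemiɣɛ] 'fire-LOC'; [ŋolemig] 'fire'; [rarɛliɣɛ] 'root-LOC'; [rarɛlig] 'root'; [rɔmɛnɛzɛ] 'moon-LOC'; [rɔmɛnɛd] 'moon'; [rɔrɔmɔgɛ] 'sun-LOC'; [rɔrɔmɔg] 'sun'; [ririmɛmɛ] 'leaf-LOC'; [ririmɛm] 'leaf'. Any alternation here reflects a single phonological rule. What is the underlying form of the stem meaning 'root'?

/rarɛliɣ/

The stem for 'root' ends in [ɣ] in [rarɛliɣɛ] but [g] in [rarɛlig].
If /g/ were underlying and a rule turned it into [ɣ] before the LOC suffix, 'sun' would also alternate; but it has [g] in both [rɔrɔmɔgɛ] and [rɔrɔmɔg].
The underlying segment must be /ɣ/; voiced fricatives become stops word-finally, yielding [g] there.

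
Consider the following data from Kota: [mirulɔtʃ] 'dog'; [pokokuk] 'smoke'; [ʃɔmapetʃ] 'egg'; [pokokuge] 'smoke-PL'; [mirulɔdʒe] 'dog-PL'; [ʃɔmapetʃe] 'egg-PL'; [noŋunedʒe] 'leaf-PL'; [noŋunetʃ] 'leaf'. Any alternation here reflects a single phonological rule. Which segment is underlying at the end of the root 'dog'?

/dʒ/

In [mirulɔtʃ] and [mirulɔdʒe] the final segment of 'dog' alternates: [tʃ] ~ [dʒ].
The stem 'egg' ([ʃɔmapetʃ], [ʃɔmapetʃe]) shows [tʃ] unchanged in both environments, so [tʃ] cannot be basic with [dʒ] derived before the PL suffix.
The alternation reflects word-final obstruent devoicing: voiced obstruents become voiceless word-finally. /dʒ/ is underlying.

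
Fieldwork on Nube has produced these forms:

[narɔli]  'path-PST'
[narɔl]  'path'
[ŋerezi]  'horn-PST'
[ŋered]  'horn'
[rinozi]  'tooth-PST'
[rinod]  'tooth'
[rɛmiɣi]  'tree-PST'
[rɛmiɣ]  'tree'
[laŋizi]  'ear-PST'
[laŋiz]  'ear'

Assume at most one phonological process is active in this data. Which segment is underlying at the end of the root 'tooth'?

/d/

The stem for 'tooth' ends in [z] in [rinozi] but [d] in [rinod].
If /z/ were underlying and a rule turned it into [d] in isolation, 'ear' would also alternate; but it has [z] in both [laŋizi] and [laŋiz].
So /d/ is underlying, and a rule of intervocalic spirantization — voiced stops become fricatives between vowels — gives [z].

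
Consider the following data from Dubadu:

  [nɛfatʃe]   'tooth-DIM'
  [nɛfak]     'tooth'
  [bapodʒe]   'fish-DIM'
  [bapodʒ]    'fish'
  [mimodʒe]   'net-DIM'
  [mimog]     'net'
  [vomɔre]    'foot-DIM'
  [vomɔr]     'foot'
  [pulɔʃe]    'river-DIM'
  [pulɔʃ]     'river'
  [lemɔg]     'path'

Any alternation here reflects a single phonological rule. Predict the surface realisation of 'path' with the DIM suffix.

[lemɔdʒe]

'net' shows [dʒ] ~ [g] at the end of the stem ([mimodʒe] vs [mimog]).
The stem 'fish' ([bapodʒe], [bapodʒ]) shows [dʒ] unchanged in both environments, so [dʒ] cannot be basic with [g] derived in isolation.
So /g/ is underlying, and a rule of palatalization before a front vowel — /k/ and /g/ become palato-alveolar [tʃ] and [dʒ] before a front vowel — gives [dʒ].
The one attested form of 'path', [lemɔg], shows underlying /lemɔg/. Applying the same rule before a front vowel gives [lemɔdʒe].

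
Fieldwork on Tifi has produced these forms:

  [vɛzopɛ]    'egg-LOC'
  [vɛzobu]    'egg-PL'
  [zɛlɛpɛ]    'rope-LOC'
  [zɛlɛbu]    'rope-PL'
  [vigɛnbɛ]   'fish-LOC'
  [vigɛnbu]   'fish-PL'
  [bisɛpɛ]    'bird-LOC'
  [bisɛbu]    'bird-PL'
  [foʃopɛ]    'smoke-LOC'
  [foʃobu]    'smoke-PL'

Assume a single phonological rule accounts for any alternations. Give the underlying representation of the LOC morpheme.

/-pɛ/

The LOC suffix surfaces as [-bɛ] and [-pɛ], depending on the final segment of the stem.
The PL suffix, which begins with [b], is invariant after every stem; so [b] is not altered by any rule here.
The LOC suffix is therefore /-pɛ/ underlyingly, with post-nasal voicing: voiceless stops become voiced after a nasal.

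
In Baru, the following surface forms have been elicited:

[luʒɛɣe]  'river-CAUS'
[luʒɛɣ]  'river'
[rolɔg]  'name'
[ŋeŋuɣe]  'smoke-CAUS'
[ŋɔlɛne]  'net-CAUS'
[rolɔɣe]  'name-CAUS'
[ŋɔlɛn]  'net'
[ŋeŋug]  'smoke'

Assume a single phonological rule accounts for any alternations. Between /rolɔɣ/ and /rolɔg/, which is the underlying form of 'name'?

/rolɔg/

'name' shows [ɣ] ~ [g] at the end of the stem ([rolɔɣe] vs [rolɔg]).
If /ɣ/ were underlying and a rule turned it into [g] in isolation, 'river' would also alternate; but it has [ɣ] in both [luʒɛɣe] and [luʒɛɣ].
The alternation reflects intervocalic spirantization: voiced stops become fricatives between vowels. /g/ is underlying.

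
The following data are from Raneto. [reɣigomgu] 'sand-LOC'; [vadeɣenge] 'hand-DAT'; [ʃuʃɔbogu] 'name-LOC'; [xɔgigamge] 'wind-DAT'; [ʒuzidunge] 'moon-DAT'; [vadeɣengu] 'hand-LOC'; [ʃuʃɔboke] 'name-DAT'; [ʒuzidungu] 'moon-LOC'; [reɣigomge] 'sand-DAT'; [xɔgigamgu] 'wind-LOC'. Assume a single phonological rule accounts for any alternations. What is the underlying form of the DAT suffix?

The DAT suffix surfaces as [-ge] and [-ke], depending on the final segment of the stem.
The LOC suffix, which begins with [g], is invariant after every stem; so [g] is not altered by any rule here.
The DAT suffix is therefore /-ke/ underlyingly, with post-nasal voicing: voiceless stops become voiced after a nasal.

/-ke/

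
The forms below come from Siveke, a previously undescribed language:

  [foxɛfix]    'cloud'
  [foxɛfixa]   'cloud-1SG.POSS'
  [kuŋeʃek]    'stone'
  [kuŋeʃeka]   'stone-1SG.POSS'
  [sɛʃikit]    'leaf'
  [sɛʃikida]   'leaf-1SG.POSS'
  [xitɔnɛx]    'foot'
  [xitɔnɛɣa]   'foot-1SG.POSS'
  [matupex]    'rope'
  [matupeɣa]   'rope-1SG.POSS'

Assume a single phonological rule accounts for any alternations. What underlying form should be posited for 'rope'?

/matupeɣ/

'rope' shows [x] ~ [ɣ] at the end of the stem ([matupex] vs [matupeɣa]).
Compare 'cloud', with invariant [x] in [foxɛfix] and [foxɛfixa]: an analysis with underlying /x/ and a rule producing [ɣ] before the 1SG.POSS suffix would wrongly predict alternation here too.
So /ɣ/ is underlying, and a rule of word-final obstruent devoicing — voiced obstruents become voiceless word-finally — gives [x].
Hence 'rope' is /matupeɣ/ underlyingly.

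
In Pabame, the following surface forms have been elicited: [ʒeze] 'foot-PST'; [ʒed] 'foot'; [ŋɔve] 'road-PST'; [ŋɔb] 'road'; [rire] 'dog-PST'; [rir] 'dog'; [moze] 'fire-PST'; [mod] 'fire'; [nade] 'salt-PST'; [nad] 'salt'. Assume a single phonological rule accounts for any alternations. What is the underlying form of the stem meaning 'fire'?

/moz/

The stem for 'fire' ends in [z] in [moze] but [d] in [mod].
If /d/ were underlying and a rule turned it into [z] before the PST suffix, 'salt' would also alternate; but it has [d] in both [nade] and [nad].
Therefore /z/ is basic and [d] is derived by word-final hardening (voiced fricatives become stops word-finally).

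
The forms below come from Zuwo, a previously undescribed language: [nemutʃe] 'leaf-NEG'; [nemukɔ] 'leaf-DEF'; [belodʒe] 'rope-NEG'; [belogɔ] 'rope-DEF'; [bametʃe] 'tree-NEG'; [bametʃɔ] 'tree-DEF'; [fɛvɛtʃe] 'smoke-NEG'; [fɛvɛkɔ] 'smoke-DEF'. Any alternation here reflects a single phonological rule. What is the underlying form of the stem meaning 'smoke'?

The root 'smoke' surfaces as [fɛvɛtʃe] and [fɛvɛkɔ], with a stem-final [tʃ] ~ [k] alternation.
But 'tree' keeps [tʃ] in both environments ([bametʃe], [bametʃɔ]), so there is no rule changing /tʃ/ to [k] before the DEF suffix.
The alternation reflects palatalization before a front vowel: /k/ and /g/ become palato-alveolar [tʃ] and [dʒ] before a front vowel. /k/ is underlying.
So 'smoke' = /fɛvɛk/.

/fɛvɛk/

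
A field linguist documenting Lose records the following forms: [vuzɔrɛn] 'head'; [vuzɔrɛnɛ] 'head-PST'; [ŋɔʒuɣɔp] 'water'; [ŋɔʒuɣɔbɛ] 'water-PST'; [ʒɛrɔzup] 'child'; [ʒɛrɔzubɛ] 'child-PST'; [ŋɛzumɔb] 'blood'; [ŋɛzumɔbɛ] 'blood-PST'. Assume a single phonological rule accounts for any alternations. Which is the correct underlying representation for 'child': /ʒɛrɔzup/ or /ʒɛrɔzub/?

The root 'child' surfaces as [ʒɛrɔzup] and [ʒɛrɔzubɛ], with a stem-final [p] ~ [b] alternation.
If /b/ were underlying and a rule turned it into [p] in isolation, 'blood' would also alternate; but it has [b] in both [ŋɛzumɔb] and [ŋɛzumɔbɛ].
The underlying segment must be /p/; voiceless stops become voiced between vowels, yielding [b] there.

/ʒɛrɔzup/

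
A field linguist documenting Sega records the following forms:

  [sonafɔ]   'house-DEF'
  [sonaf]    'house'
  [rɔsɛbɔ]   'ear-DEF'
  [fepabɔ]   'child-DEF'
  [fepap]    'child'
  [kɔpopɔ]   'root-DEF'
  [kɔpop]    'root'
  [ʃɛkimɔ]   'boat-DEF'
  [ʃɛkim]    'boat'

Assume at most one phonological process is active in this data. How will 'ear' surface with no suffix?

In [fepabɔ] and [fepap] the final segment of 'child' alternates: [b] ~ [p].
If /p/ were underlying and a rule turned it into [b] before the DEF suffix, 'root' would also alternate; but it has [p] in both [kɔpopɔ] and [kɔpop].
Therefore /b/ is basic and [p] is derived by word-final obstruent devoicing (voiced obstruents become voiceless word-finally).
From [rɔsɛbɔ] the stem 'ear' is /rɔsɛb/; word-finally this yields [rɔsɛp].

[rɔsɛp]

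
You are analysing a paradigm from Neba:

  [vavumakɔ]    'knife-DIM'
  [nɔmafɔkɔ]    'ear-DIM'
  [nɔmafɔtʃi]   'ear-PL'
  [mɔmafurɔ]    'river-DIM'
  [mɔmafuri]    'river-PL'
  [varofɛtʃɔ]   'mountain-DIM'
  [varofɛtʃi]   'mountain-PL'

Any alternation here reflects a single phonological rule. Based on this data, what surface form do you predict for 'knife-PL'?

[vavumatʃi]

In [nɔmafɔkɔ] and [nɔmafɔtʃi] the final segment of 'ear' alternates: [k] ~ [tʃ].
But 'mountain' keeps [tʃ] in both environments ([varofɛtʃɔ], [varofɛtʃi]), so there is no rule changing /tʃ/ to [k] before the DIM suffix.
The underlying segment must be /k/; /k/ becomes palato-alveolar [tʃ] before a front vowel, yielding [tʃ] there.
From [vavumakɔ] the stem 'knife' is /vavumak/; before a front vowel this yields [vavumatʃi].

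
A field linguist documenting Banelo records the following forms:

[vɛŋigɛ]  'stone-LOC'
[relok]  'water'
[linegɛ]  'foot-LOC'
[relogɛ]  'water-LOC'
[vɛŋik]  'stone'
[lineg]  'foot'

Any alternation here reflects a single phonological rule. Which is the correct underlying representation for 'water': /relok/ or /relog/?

/relok/

In [relok] and [relogɛ] the final segment of 'water' alternates: [k] ~ [g].
If /g/ were underlying and a rule turned it into [k] in isolation, 'foot' would also alternate; but it has [g] in both [lineg] and [linegɛ].
The alternation reflects intervocalic voicing: voiceless stops become voiced between vowels. /k/ is underlying.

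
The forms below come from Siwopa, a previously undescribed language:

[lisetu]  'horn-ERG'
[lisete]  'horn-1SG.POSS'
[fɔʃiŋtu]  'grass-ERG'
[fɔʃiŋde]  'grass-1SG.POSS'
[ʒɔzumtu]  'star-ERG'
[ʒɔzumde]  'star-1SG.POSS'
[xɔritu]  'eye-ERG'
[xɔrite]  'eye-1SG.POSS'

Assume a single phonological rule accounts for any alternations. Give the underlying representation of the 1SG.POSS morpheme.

The 1SG.POSS suffix surfaces as [-de] and [-te], depending on the final segment of the stem.
The ERG suffix, which begins with [t], is invariant after every stem; so [t] is not altered by any rule here.
So the underlying form is /-de/, and voiced stops become voiceless after a vowel.

/-de/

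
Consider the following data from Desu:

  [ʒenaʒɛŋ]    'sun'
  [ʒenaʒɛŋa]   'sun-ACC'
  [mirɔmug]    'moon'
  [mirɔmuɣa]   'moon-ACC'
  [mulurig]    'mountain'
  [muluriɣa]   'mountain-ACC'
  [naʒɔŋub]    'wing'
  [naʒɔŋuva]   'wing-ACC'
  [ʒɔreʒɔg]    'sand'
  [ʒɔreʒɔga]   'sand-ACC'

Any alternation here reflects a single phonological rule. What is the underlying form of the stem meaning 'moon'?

The root 'moon' surfaces as [mirɔmug] and [mirɔmuɣa], with a stem-final [g] ~ [ɣ] alternation.
But 'sand' keeps [g] in both environments ([ʒɔreʒɔg], [ʒɔreʒɔga]), so there is no rule changing /g/ to [ɣ] before the ACC suffix.
So /ɣ/ is underlying, and a rule of word-final hardening — voiced fricatives become stops word-finally — gives [g].
Hence 'moon' is /mirɔmuɣ/ underlyingly.

/mirɔmuɣ/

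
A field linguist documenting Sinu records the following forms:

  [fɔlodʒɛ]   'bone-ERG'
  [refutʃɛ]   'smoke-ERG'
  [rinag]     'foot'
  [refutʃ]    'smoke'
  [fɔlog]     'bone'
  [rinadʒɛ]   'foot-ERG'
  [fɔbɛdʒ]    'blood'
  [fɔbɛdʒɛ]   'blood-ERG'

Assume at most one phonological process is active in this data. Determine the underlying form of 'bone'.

'bone' shows [dʒ] ~ [g] at the end of the stem ([fɔlodʒɛ] vs [fɔlog]).
Compare 'blood', with invariant [dʒ] in [fɔbɛdʒɛ] and [fɔbɛdʒ]: an analysis with underlying /dʒ/ and a rule producing [g] in isolation would wrongly predict alternation here too.
The underlying segment must be /g/; /g/ becomes palato-alveolar [dʒ] before a front vowel, yielding [dʒ] there.

/fɔlog/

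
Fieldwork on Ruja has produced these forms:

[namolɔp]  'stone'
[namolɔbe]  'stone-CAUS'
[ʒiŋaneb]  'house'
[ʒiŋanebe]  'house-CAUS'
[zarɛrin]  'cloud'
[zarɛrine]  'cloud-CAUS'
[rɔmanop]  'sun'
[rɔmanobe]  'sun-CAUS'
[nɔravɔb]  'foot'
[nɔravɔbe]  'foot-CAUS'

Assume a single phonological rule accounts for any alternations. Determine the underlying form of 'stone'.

/namolɔp/

The root 'stone' surfaces as [namolɔp] and [namolɔbe], with a stem-final [p] ~ [b] alternation.
If /b/ were underlying and a rule turned it into [p] in isolation, 'foot' would also alternate; but it has [b] in both [nɔravɔb] and [nɔravɔbe].
The alternation reflects intervocalic voicing: voiceless stops become voiced between vowels. /p/ is underlying.
Hence 'stone' is /namolɔp/ underlyingly.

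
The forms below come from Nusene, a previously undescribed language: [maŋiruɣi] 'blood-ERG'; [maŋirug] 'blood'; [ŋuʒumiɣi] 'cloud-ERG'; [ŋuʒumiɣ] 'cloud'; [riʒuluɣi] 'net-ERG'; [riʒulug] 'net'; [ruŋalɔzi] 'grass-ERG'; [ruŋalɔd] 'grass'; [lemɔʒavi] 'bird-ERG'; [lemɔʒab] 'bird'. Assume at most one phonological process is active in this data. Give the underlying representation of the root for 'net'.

/riʒulug/

The root 'net' surfaces as [riʒuluɣi] and [riʒulug], with a stem-final [ɣ] ~ [g] alternation.
The stem 'cloud' ([ŋuʒumiɣi], [ŋuʒumiɣ]) shows [ɣ] unchanged in both environments, so [ɣ] cannot be basic with [g] derived in isolation.
The underlying segment must be /g/; voiced stops become fricatives between vowels, yielding [ɣ] there.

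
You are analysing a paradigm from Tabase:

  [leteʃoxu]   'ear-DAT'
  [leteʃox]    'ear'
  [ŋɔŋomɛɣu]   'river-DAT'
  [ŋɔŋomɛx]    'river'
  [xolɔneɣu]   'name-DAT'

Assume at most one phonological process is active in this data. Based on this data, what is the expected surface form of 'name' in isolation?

The stem for 'river' ends in [ɣ] in [ŋɔŋomɛɣu] but [x] in [ŋɔŋomɛx].
The stem 'ear' ([leteʃoxu], [leteʃox]) shows [x] unchanged in both environments, so [x] cannot be basic with [ɣ] derived before the DAT suffix.
The underlying segment must be /ɣ/; voiced obstruents become voiceless word-finally, yielding [x] there.
The one attested form of 'name', [xolɔneɣu], shows underlying /xolɔneɣ/. Applying the same rule word-finally gives [xolɔnex].

[xolɔnex]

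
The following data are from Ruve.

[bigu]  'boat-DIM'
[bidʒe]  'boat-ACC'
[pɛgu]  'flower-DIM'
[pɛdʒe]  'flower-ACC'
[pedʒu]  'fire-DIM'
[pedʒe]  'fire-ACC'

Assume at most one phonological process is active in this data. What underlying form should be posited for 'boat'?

The root 'boat' surfaces as [bigu] and [bidʒe], with a stem-final [g] ~ [dʒ] alternation.
If /dʒ/ were underlying and a rule turned it into [g] before the DIM suffix, 'fire' would also alternate; but it has [dʒ] in both [pedʒu] and [pedʒe].
The underlying segment must be /g/; /g/ becomes palato-alveolar [dʒ] before a front vowel, yielding [dʒ] there.

/big/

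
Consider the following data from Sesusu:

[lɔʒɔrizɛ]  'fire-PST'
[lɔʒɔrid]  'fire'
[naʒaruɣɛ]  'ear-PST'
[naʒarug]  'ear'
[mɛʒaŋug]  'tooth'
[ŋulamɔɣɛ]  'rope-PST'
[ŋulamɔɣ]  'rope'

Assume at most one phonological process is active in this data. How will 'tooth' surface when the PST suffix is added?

[mɛʒaŋuɣɛ]

The root 'ear' surfaces as [naʒaruɣɛ] and [naʒarug], with a stem-final [ɣ] ~ [g] alternation.
If /ɣ/ were underlying and a rule turned it into [g] in isolation, 'rope' would also alternate; but it has [ɣ] in both [ŋulamɔɣɛ] and [ŋulamɔɣ].
So /g/ is underlying, and a rule of intervocalic spirantization — voiced stops become fricatives between vowels — gives [ɣ].
The one attested form of 'tooth', [mɛʒaŋug], shows underlying /mɛʒaŋug/. Applying the same rule between vowels gives [mɛʒaŋuɣɛ].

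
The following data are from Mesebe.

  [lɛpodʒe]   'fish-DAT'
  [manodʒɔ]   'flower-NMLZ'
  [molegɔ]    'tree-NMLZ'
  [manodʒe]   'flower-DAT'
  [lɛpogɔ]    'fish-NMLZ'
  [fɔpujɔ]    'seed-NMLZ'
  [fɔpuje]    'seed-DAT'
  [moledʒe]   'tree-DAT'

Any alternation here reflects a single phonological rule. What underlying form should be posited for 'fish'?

/lɛpog/

'fish' shows [dʒ] ~ [g] at the end of the stem ([lɛpodʒe] vs [lɛpogɔ]).
Compare 'flower', with invariant [dʒ] in [manodʒe] and [manodʒɔ]: an analysis with underlying /dʒ/ and a rule producing [g] before the NMLZ suffix would wrongly predict alternation here too.
So /g/ is underlying, and a rule of palatalization before a front vowel — /g/ becomes palato-alveolar [dʒ] before a front vowel — gives [dʒ].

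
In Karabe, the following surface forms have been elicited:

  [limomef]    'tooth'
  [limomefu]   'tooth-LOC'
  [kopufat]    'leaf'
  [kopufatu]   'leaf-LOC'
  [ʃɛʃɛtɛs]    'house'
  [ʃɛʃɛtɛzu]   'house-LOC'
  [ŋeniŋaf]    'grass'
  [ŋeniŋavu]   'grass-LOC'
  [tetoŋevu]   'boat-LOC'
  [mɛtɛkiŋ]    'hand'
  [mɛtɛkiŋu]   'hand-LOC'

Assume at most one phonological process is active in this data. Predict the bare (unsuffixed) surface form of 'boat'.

In [ŋeniŋaf] and [ŋeniŋavu] the final segment of 'grass' alternates: [f] ~ [v].
If /f/ were underlying and a rule turned it into [v] before the LOC suffix, 'tooth' would also alternate; but it has [f] in both [limomef] and [limomefu].
Therefore /v/ is basic and [f] is derived by word-final obstruent devoicing (voiced obstruents become voiceless word-finally).
From [tetoŋevu] the stem 'boat' is /tetoŋev/; word-finally this yields [tetoŋef].

[tetoŋef]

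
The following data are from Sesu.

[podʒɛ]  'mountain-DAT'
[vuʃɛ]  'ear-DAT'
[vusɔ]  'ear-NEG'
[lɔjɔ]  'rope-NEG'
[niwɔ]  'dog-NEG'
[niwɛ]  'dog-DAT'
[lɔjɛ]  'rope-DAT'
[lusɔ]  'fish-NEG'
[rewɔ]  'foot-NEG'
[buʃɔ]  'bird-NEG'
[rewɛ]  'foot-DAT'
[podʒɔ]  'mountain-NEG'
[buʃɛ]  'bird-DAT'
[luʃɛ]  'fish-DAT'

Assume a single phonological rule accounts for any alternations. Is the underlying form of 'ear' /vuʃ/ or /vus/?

The stem for 'ear' ends in [ʃ] in [vuʃɛ] but [s] in [vusɔ].
But 'bird' keeps [ʃ] in both environments ([buʃɛ], [buʃɔ]), so there is no rule changing /ʃ/ to [s] before the NEG suffix.
So /s/ is underlying, and a rule of palatalization before a front vowel — /s/ becomes palato-alveolar [ʃ] before a front vowel — gives [ʃ].

/vus/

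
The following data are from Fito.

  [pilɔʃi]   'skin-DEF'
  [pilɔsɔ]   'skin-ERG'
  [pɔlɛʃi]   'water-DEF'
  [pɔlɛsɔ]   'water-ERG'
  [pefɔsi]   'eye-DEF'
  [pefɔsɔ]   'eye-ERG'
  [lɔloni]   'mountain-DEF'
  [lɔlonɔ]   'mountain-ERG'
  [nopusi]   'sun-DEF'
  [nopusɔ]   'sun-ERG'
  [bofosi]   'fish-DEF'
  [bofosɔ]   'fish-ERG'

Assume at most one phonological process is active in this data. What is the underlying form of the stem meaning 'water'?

/pɔlɛʃ/

'water' shows [ʃ] ~ [s] at the end of the stem ([pɔlɛʃi] vs [pɔlɛsɔ]).
If /s/ were underlying and a rule turned it into [ʃ] before the DEF suffix, 'eye' would also alternate; but it has [s] in both [pefɔsi] and [pefɔsɔ].
The underlying segment must be /ʃ/; palato-alveolar /ʃ/ becomes [s] when no front vowel follows, yielding [s] there.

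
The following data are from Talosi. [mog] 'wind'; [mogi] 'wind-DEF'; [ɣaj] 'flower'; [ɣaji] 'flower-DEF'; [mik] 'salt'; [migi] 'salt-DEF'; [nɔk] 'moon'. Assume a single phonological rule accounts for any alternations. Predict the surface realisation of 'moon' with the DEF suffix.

[nɔgi]

The stem for 'salt' ends in [k] in [mik] but [g] in [migi].
Compare 'wind', with invariant [g] in [mog] and [mogi]: an analysis with underlying /g/ and a rule producing [k] in isolation would wrongly predict alternation here too.
Therefore /k/ is basic and [g] is derived by intervocalic voicing (voiceless stops become voiced between vowels).
The one attested form of 'moon', [nɔk], shows underlying /nɔk/. Applying the same rule between vowels gives [nɔgi].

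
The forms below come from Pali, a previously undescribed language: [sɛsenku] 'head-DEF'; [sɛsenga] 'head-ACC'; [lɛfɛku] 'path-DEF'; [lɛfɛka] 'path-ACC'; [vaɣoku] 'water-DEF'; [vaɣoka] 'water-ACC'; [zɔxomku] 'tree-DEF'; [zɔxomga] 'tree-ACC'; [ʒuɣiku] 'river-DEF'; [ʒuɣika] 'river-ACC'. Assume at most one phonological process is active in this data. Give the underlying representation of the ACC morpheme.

/-ga/

The ACC suffix surfaces as [-ga] and [-ka], depending on the final segment of the stem.
The DEF suffix, which begins with [k], is invariant after every stem; so [k] is not altered by any rule here.
So the underlying form is /-ga/, and voiced stops become voiceless after a vowel.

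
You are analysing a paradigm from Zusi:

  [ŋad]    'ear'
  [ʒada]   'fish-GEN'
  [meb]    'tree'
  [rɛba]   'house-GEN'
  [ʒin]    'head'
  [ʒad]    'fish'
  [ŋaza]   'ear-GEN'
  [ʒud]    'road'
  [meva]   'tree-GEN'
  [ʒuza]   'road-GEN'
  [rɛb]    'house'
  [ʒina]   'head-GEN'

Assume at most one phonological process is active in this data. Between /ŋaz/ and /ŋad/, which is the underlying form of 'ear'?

/ŋaz/

In [ŋad] and [ŋaza] the final segment of 'ear' alternates: [d] ~ [z].
But 'fish' keeps [d] in both environments ([ʒad], [ʒada]), so there is no rule changing /d/ to [z] before the GEN suffix.
The alternation reflects word-final hardening: voiced fricatives become stops word-finally. /z/ is underlying.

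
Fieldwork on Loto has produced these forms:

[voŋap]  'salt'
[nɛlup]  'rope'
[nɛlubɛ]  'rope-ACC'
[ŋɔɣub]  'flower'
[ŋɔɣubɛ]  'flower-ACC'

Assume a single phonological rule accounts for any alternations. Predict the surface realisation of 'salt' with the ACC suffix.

[voŋabɛ]

'rope' shows [p] ~ [b] at the end of the stem ([nɛlup] vs [nɛlubɛ]).
Compare 'flower', with invariant [b] in [ŋɔɣub] and [ŋɔɣubɛ]: an analysis with underlying /b/ and a rule producing [p] in isolation would wrongly predict alternation here too.
The alternation reflects intervocalic voicing: voiceless stops become voiced between vowels. /p/ is underlying.
The one attested form of 'salt', [voŋap], shows underlying /voŋap/. Applying the same rule between vowels gives [voŋabɛ].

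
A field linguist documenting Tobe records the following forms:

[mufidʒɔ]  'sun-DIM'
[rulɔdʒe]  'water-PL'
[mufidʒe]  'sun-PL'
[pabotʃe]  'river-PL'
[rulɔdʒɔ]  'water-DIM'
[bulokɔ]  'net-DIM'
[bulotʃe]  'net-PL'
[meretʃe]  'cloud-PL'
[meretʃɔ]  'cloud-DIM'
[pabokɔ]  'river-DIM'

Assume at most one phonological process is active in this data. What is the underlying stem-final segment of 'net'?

/k/

The stem for 'net' ends in [tʃ] in [bulotʃe] but [k] in [bulokɔ].
If /tʃ/ were underlying and a rule turned it into [k] before the DIM suffix, 'cloud' would also alternate; but it has [tʃ] in both [meretʃe] and [meretʃɔ].
The alternation reflects palatalization before a front vowel: /k/ becomes palato-alveolar [tʃ] before a front vowel. /k/ is underlying.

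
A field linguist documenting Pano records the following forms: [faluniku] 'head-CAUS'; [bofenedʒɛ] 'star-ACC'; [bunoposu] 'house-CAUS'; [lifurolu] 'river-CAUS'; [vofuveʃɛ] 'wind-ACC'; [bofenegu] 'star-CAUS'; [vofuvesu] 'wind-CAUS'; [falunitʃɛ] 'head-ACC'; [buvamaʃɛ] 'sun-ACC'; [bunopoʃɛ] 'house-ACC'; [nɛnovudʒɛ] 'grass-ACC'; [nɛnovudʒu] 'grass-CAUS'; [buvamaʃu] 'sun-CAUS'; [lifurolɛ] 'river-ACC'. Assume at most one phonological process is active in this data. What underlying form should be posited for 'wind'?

The stem for 'wind' ends in [ʃ] in [vofuveʃɛ] but [s] in [vofuvesu].
Compare 'sun', with invariant [ʃ] in [buvamaʃɛ] and [buvamaʃu]: an analysis with underlying /ʃ/ and a rule producing [s] before the CAUS suffix would wrongly predict alternation here too.
The alternation reflects palatalization before a front vowel: /k/, /g/ and /s/ become palato-alveolar [tʃ], [dʒ] and [ʃ] before a front vowel. /s/ is underlying.
So 'wind' = /vofuves/.

/vofuves/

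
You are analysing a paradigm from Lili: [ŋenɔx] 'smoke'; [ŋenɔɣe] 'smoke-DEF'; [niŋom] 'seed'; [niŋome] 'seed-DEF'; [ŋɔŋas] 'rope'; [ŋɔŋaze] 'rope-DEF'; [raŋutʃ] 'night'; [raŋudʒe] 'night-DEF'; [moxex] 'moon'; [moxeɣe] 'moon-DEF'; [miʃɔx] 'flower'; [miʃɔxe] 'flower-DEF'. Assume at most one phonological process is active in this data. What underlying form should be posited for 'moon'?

The root 'moon' surfaces as [moxex] and [moxeɣe], with a stem-final [x] ~ [ɣ] alternation.
If /x/ were underlying and a rule turned it into [ɣ] before the DEF suffix, 'flower' would also alternate; but it has [x] in both [miʃɔx] and [miʃɔxe].
Therefore /ɣ/ is basic and [x] is derived by word-final obstruent devoicing (voiced obstruents become voiceless word-finally).

/moxeɣ/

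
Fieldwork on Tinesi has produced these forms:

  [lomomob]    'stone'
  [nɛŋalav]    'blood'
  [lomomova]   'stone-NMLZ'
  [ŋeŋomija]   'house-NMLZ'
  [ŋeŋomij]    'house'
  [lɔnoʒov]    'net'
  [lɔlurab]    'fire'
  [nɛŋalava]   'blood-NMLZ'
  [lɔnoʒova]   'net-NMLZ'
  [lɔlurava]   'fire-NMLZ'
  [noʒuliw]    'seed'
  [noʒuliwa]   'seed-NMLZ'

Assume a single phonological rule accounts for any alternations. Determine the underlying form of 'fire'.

/lɔlurab/

In [lɔlurava] and [lɔlurab] the final segment of 'fire' alternates: [v] ~ [b].
Compare 'blood', with invariant [v] in [nɛŋalava] and [nɛŋalav]: an analysis with underlying /v/ and a rule producing [b] in isolation would wrongly predict alternation here too.
Therefore /b/ is basic and [v] is derived by intervocalic spirantization (voiced stops become fricatives between vowels).
The underlying form of 'fire' is therefore /lɔlurab/.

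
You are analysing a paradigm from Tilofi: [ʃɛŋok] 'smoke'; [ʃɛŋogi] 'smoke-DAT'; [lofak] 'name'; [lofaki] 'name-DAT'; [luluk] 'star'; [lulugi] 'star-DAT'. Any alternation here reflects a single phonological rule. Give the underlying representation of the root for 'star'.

In [luluk] and [lulugi] the final segment of 'star' alternates: [k] ~ [g].
Compare 'name', with invariant [k] in [lofak] and [lofaki]: an analysis with underlying /k/ and a rule producing [g] before the DAT suffix would wrongly predict alternation here too.
The alternation reflects word-final obstruent devoicing: voiced obstruents become voiceless word-finally. /g/ is underlying.
So 'star' = /lulug/.

/lulug/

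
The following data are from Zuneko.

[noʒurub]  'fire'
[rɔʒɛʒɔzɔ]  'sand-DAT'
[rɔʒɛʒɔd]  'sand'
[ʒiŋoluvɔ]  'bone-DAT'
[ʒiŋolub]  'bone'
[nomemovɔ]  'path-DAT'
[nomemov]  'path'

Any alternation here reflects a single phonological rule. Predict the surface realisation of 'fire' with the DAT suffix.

[noʒuruvɔ]

The stem for 'bone' ends in [v] in [ʒiŋoluvɔ] but [b] in [ʒiŋolub].
If /v/ were underlying and a rule turned it into [b] in isolation, 'path' would also alternate; but it has [v] in both [nomemovɔ] and [nomemov].
The underlying segment must be /b/; voiced stops become fricatives between vowels, yielding [v] there.
From [noʒurub] the stem 'fire' is /noʒurub/; between vowels this yields [noʒuruvɔ].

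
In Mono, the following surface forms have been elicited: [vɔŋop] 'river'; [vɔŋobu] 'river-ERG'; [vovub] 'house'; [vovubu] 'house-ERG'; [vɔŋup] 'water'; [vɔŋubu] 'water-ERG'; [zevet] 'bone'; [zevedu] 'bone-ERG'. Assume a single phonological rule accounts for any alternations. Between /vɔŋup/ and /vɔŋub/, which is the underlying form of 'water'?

The stem for 'water' ends in [p] in [vɔŋup] but [b] in [vɔŋubu].
The stem 'house' ([vovub], [vovubu]) shows [b] unchanged in both environments, so [b] cannot be basic with [p] derived in isolation.
So /p/ is underlying, and a rule of intervocalic voicing — voiceless stops become voiced between vowels — gives [b].

/vɔŋup/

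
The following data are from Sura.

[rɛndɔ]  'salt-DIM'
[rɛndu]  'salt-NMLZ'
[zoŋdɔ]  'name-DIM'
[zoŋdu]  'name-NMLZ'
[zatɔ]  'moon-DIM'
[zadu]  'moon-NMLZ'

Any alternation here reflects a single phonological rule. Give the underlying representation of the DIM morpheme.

The DIM morpheme has two allomorphs, [-dɔ] and [-tɔ].
By contrast the NMLZ suffix keeps its initial [d] throughout — that segment must be underlying.
So the underlying form is /-tɔ/, and voiceless stops become voiced after a nasal.

/-tɔ/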